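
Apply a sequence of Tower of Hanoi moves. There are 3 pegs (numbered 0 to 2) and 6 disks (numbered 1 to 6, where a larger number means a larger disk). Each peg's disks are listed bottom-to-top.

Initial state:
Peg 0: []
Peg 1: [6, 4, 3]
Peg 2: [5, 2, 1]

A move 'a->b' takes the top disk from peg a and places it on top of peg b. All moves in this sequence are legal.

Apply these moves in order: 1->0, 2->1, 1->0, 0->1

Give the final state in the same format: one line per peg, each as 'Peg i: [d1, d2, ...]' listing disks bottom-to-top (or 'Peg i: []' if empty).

After move 1 (1->0):
Peg 0: [3]
Peg 1: [6, 4]
Peg 2: [5, 2, 1]

After move 2 (2->1):
Peg 0: [3]
Peg 1: [6, 4, 1]
Peg 2: [5, 2]

After move 3 (1->0):
Peg 0: [3, 1]
Peg 1: [6, 4]
Peg 2: [5, 2]

After move 4 (0->1):
Peg 0: [3]
Peg 1: [6, 4, 1]
Peg 2: [5, 2]

Answer: Peg 0: [3]
Peg 1: [6, 4, 1]
Peg 2: [5, 2]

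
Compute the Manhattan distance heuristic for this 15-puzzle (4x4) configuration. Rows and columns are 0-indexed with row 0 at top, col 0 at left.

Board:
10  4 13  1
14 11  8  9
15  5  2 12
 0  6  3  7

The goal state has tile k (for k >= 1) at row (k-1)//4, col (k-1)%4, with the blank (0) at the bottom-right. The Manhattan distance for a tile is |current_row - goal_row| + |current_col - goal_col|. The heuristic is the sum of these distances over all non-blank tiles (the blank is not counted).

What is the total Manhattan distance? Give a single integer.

Tile 10: (0,0)->(2,1) = 3
Tile 4: (0,1)->(0,3) = 2
Tile 13: (0,2)->(3,0) = 5
Tile 1: (0,3)->(0,0) = 3
Tile 14: (1,0)->(3,1) = 3
Tile 11: (1,1)->(2,2) = 2
Tile 8: (1,2)->(1,3) = 1
Tile 9: (1,3)->(2,0) = 4
Tile 15: (2,0)->(3,2) = 3
Tile 5: (2,1)->(1,0) = 2
Tile 2: (2,2)->(0,1) = 3
Tile 12: (2,3)->(2,3) = 0
Tile 6: (3,1)->(1,1) = 2
Tile 3: (3,2)->(0,2) = 3
Tile 7: (3,3)->(1,2) = 3
Sum: 3 + 2 + 5 + 3 + 3 + 2 + 1 + 4 + 3 + 2 + 3 + 0 + 2 + 3 + 3 = 39

Answer: 39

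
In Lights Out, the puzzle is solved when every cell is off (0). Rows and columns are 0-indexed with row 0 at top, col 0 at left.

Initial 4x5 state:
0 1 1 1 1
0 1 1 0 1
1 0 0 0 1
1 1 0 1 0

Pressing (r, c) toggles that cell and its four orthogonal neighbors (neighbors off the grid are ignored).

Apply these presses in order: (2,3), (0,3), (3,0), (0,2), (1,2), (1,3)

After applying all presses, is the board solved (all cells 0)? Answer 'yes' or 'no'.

After press 1 at (2,3):
0 1 1 1 1
0 1 1 1 1
1 0 1 1 0
1 1 0 0 0

After press 2 at (0,3):
0 1 0 0 0
0 1 1 0 1
1 0 1 1 0
1 1 0 0 0

After press 3 at (3,0):
0 1 0 0 0
0 1 1 0 1
0 0 1 1 0
0 0 0 0 0

After press 4 at (0,2):
0 0 1 1 0
0 1 0 0 1
0 0 1 1 0
0 0 0 0 0

After press 5 at (1,2):
0 0 0 1 0
0 0 1 1 1
0 0 0 1 0
0 0 0 0 0

After press 6 at (1,3):
0 0 0 0 0
0 0 0 0 0
0 0 0 0 0
0 0 0 0 0

Lights still on: 0

Answer: yes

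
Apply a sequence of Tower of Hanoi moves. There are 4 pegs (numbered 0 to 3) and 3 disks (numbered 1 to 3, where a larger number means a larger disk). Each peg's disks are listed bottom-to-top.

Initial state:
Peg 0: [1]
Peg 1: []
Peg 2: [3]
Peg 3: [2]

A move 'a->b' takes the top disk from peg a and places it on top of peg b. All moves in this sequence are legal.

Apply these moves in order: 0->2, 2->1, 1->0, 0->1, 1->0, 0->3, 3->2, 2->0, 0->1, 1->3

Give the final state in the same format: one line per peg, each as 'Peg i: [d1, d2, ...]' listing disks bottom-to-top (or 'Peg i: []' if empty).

Answer: Peg 0: []
Peg 1: []
Peg 2: [3]
Peg 3: [2, 1]

Derivation:
After move 1 (0->2):
Peg 0: []
Peg 1: []
Peg 2: [3, 1]
Peg 3: [2]

After move 2 (2->1):
Peg 0: []
Peg 1: [1]
Peg 2: [3]
Peg 3: [2]

After move 3 (1->0):
Peg 0: [1]
Peg 1: []
Peg 2: [3]
Peg 3: [2]

After move 4 (0->1):
Peg 0: []
Peg 1: [1]
Peg 2: [3]
Peg 3: [2]

After move 5 (1->0):
Peg 0: [1]
Peg 1: []
Peg 2: [3]
Peg 3: [2]

After move 6 (0->3):
Peg 0: []
Peg 1: []
Peg 2: [3]
Peg 3: [2, 1]

After move 7 (3->2):
Peg 0: []
Peg 1: []
Peg 2: [3, 1]
Peg 3: [2]

After move 8 (2->0):
Peg 0: [1]
Peg 1: []
Peg 2: [3]
Peg 3: [2]

After move 9 (0->1):
Peg 0: []
Peg 1: [1]
Peg 2: [3]
Peg 3: [2]

After move 10 (1->3):
Peg 0: []
Peg 1: []
Peg 2: [3]
Peg 3: [2, 1]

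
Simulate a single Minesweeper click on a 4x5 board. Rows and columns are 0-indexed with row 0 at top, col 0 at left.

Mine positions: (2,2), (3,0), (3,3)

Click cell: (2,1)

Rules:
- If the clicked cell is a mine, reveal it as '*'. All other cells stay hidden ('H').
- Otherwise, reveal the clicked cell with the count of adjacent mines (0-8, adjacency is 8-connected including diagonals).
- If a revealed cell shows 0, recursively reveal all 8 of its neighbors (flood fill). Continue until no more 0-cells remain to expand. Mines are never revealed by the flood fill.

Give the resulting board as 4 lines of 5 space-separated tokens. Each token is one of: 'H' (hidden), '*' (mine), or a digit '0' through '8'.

H H H H H
H H H H H
H 2 H H H
H H H H H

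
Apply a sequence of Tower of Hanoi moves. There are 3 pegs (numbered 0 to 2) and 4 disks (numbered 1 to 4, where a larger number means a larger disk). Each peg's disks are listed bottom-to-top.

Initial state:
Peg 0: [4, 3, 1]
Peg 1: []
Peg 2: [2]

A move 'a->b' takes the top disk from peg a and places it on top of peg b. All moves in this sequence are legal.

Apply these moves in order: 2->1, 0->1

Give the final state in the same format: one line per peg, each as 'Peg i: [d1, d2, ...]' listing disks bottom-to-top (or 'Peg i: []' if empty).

After move 1 (2->1):
Peg 0: [4, 3, 1]
Peg 1: [2]
Peg 2: []

After move 2 (0->1):
Peg 0: [4, 3]
Peg 1: [2, 1]
Peg 2: []

Answer: Peg 0: [4, 3]
Peg 1: [2, 1]
Peg 2: []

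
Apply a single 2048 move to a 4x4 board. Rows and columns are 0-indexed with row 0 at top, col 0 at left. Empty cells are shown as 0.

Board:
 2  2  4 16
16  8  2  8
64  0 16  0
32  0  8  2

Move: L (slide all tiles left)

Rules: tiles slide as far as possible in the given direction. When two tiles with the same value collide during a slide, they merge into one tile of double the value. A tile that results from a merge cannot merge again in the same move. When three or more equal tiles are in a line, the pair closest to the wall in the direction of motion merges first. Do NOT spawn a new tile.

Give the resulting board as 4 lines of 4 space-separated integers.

Slide left:
row 0: [2, 2, 4, 16] -> [4, 4, 16, 0]
row 1: [16, 8, 2, 8] -> [16, 8, 2, 8]
row 2: [64, 0, 16, 0] -> [64, 16, 0, 0]
row 3: [32, 0, 8, 2] -> [32, 8, 2, 0]

Answer:  4  4 16  0
16  8  2  8
64 16  0  0
32  8  2  0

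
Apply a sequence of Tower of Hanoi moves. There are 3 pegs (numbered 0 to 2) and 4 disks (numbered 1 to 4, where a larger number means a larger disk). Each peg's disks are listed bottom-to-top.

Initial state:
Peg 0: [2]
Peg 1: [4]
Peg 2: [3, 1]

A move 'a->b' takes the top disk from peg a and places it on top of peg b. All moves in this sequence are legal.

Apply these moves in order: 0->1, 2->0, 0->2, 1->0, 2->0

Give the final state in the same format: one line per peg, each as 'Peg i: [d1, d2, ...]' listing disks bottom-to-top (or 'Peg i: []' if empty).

After move 1 (0->1):
Peg 0: []
Peg 1: [4, 2]
Peg 2: [3, 1]

After move 2 (2->0):
Peg 0: [1]
Peg 1: [4, 2]
Peg 2: [3]

After move 3 (0->2):
Peg 0: []
Peg 1: [4, 2]
Peg 2: [3, 1]

After move 4 (1->0):
Peg 0: [2]
Peg 1: [4]
Peg 2: [3, 1]

After move 5 (2->0):
Peg 0: [2, 1]
Peg 1: [4]
Peg 2: [3]

Answer: Peg 0: [2, 1]
Peg 1: [4]
Peg 2: [3]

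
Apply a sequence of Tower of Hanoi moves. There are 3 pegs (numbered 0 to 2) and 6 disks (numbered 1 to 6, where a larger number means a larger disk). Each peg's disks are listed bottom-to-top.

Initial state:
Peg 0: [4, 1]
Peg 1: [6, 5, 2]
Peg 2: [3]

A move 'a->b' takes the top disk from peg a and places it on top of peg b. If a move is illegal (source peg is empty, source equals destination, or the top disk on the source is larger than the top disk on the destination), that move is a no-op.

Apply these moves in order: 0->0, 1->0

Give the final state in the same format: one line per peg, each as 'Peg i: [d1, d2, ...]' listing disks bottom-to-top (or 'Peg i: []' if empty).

After move 1 (0->0):
Peg 0: [4, 1]
Peg 1: [6, 5, 2]
Peg 2: [3]

After move 2 (1->0):
Peg 0: [4, 1]
Peg 1: [6, 5, 2]
Peg 2: [3]

Answer: Peg 0: [4, 1]
Peg 1: [6, 5, 2]
Peg 2: [3]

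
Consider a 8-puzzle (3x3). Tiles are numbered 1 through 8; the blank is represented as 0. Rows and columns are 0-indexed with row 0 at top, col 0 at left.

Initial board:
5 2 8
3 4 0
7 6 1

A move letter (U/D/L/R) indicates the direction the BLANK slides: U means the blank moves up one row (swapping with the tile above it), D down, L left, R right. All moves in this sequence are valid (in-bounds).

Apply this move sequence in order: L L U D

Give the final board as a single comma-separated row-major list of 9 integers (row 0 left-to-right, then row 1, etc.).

After move 1 (L):
5 2 8
3 0 4
7 6 1

After move 2 (L):
5 2 8
0 3 4
7 6 1

After move 3 (U):
0 2 8
5 3 4
7 6 1

After move 4 (D):
5 2 8
0 3 4
7 6 1

Answer: 5, 2, 8, 0, 3, 4, 7, 6, 1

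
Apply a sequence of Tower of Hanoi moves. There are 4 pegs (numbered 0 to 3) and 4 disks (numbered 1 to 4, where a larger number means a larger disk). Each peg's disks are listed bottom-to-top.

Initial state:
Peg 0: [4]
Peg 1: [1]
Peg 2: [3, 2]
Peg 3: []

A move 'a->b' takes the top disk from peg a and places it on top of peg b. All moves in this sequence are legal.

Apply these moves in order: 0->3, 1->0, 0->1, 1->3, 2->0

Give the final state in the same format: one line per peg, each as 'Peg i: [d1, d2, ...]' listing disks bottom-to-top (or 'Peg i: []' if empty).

After move 1 (0->3):
Peg 0: []
Peg 1: [1]
Peg 2: [3, 2]
Peg 3: [4]

After move 2 (1->0):
Peg 0: [1]
Peg 1: []
Peg 2: [3, 2]
Peg 3: [4]

After move 3 (0->1):
Peg 0: []
Peg 1: [1]
Peg 2: [3, 2]
Peg 3: [4]

After move 4 (1->3):
Peg 0: []
Peg 1: []
Peg 2: [3, 2]
Peg 3: [4, 1]

After move 5 (2->0):
Peg 0: [2]
Peg 1: []
Peg 2: [3]
Peg 3: [4, 1]

Answer: Peg 0: [2]
Peg 1: []
Peg 2: [3]
Peg 3: [4, 1]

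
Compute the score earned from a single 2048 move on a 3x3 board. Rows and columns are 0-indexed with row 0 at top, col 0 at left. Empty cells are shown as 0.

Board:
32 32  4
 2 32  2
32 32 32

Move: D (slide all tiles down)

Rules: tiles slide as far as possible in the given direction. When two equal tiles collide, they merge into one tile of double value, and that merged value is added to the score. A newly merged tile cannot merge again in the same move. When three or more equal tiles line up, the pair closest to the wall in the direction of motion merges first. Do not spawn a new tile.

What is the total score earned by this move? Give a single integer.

Slide down:
col 0: [32, 2, 32] -> [32, 2, 32]  score +0 (running 0)
col 1: [32, 32, 32] -> [0, 32, 64]  score +64 (running 64)
col 2: [4, 2, 32] -> [4, 2, 32]  score +0 (running 64)
Board after move:
32  0  4
 2 32  2
32 64 32

Answer: 64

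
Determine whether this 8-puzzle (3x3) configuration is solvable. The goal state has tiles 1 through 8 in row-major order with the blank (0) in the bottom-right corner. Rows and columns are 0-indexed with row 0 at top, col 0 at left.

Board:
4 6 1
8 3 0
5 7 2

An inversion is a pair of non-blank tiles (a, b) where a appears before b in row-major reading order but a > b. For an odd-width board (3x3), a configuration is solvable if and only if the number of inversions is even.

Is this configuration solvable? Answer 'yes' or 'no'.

Inversions (pairs i<j in row-major order where tile[i] > tile[j] > 0): 14
14 is even, so the puzzle is solvable.

Answer: yes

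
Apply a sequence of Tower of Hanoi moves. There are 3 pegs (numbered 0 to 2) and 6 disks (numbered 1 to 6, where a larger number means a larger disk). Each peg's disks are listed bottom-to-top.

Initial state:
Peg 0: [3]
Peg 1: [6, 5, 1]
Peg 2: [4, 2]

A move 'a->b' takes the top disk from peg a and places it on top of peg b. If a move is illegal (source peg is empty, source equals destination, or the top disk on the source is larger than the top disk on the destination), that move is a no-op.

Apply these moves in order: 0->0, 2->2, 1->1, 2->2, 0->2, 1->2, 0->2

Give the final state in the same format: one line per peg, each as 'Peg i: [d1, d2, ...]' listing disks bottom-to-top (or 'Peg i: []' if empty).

Answer: Peg 0: [3]
Peg 1: [6, 5]
Peg 2: [4, 2, 1]

Derivation:
After move 1 (0->0):
Peg 0: [3]
Peg 1: [6, 5, 1]
Peg 2: [4, 2]

After move 2 (2->2):
Peg 0: [3]
Peg 1: [6, 5, 1]
Peg 2: [4, 2]

After move 3 (1->1):
Peg 0: [3]
Peg 1: [6, 5, 1]
Peg 2: [4, 2]

After move 4 (2->2):
Peg 0: [3]
Peg 1: [6, 5, 1]
Peg 2: [4, 2]

After move 5 (0->2):
Peg 0: [3]
Peg 1: [6, 5, 1]
Peg 2: [4, 2]

After move 6 (1->2):
Peg 0: [3]
Peg 1: [6, 5]
Peg 2: [4, 2, 1]

After move 7 (0->2):
Peg 0: [3]
Peg 1: [6, 5]
Peg 2: [4, 2, 1]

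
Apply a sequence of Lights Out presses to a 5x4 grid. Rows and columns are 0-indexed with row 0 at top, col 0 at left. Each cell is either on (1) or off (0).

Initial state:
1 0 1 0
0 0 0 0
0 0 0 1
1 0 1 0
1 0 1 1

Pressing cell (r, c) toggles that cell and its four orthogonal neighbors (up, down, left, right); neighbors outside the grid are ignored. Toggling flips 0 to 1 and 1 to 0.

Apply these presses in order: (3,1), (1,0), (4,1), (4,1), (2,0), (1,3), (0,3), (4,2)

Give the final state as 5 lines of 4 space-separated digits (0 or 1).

After press 1 at (3,1):
1 0 1 0
0 0 0 0
0 1 0 1
0 1 0 0
1 1 1 1

After press 2 at (1,0):
0 0 1 0
1 1 0 0
1 1 0 1
0 1 0 0
1 1 1 1

After press 3 at (4,1):
0 0 1 0
1 1 0 0
1 1 0 1
0 0 0 0
0 0 0 1

After press 4 at (4,1):
0 0 1 0
1 1 0 0
1 1 0 1
0 1 0 0
1 1 1 1

After press 5 at (2,0):
0 0 1 0
0 1 0 0
0 0 0 1
1 1 0 0
1 1 1 1

After press 6 at (1,3):
0 0 1 1
0 1 1 1
0 0 0 0
1 1 0 0
1 1 1 1

After press 7 at (0,3):
0 0 0 0
0 1 1 0
0 0 0 0
1 1 0 0
1 1 1 1

After press 8 at (4,2):
0 0 0 0
0 1 1 0
0 0 0 0
1 1 1 0
1 0 0 0

Answer: 0 0 0 0
0 1 1 0
0 0 0 0
1 1 1 0
1 0 0 0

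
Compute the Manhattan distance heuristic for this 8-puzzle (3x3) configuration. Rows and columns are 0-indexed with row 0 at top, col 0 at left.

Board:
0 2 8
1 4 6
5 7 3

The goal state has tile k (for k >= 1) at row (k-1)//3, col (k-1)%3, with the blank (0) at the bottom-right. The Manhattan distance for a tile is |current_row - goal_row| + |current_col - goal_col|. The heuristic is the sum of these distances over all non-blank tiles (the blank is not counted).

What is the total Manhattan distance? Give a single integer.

Answer: 10

Derivation:
Tile 2: at (0,1), goal (0,1), distance |0-0|+|1-1| = 0
Tile 8: at (0,2), goal (2,1), distance |0-2|+|2-1| = 3
Tile 1: at (1,0), goal (0,0), distance |1-0|+|0-0| = 1
Tile 4: at (1,1), goal (1,0), distance |1-1|+|1-0| = 1
Tile 6: at (1,2), goal (1,2), distance |1-1|+|2-2| = 0
Tile 5: at (2,0), goal (1,1), distance |2-1|+|0-1| = 2
Tile 7: at (2,1), goal (2,0), distance |2-2|+|1-0| = 1
Tile 3: at (2,2), goal (0,2), distance |2-0|+|2-2| = 2
Sum: 0 + 3 + 1 + 1 + 0 + 2 + 1 + 2 = 10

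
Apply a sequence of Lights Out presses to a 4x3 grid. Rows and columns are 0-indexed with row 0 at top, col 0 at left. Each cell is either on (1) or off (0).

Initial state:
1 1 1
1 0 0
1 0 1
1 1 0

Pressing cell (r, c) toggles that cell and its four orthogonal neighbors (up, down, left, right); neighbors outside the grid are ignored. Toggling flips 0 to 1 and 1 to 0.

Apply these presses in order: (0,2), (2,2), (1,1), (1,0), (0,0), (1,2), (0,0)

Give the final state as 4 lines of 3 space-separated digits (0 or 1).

After press 1 at (0,2):
1 0 0
1 0 1
1 0 1
1 1 0

After press 2 at (2,2):
1 0 0
1 0 0
1 1 0
1 1 1

After press 3 at (1,1):
1 1 0
0 1 1
1 0 0
1 1 1

After press 4 at (1,0):
0 1 0
1 0 1
0 0 0
1 1 1

After press 5 at (0,0):
1 0 0
0 0 1
0 0 0
1 1 1

After press 6 at (1,2):
1 0 1
0 1 0
0 0 1
1 1 1

After press 7 at (0,0):
0 1 1
1 1 0
0 0 1
1 1 1

Answer: 0 1 1
1 1 0
0 0 1
1 1 1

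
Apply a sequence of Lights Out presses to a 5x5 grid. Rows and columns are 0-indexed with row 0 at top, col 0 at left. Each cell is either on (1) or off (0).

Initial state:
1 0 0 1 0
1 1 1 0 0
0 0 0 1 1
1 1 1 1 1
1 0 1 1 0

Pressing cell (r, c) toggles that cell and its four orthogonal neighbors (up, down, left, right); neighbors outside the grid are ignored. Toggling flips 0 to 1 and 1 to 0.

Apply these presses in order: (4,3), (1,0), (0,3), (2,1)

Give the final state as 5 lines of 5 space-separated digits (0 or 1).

Answer: 0 0 1 0 1
0 1 1 1 0
0 1 1 1 1
1 0 1 0 1
1 0 0 0 1

Derivation:
After press 1 at (4,3):
1 0 0 1 0
1 1 1 0 0
0 0 0 1 1
1 1 1 0 1
1 0 0 0 1

After press 2 at (1,0):
0 0 0 1 0
0 0 1 0 0
1 0 0 1 1
1 1 1 0 1
1 0 0 0 1

After press 3 at (0,3):
0 0 1 0 1
0 0 1 1 0
1 0 0 1 1
1 1 1 0 1
1 0 0 0 1

After press 4 at (2,1):
0 0 1 0 1
0 1 1 1 0
0 1 1 1 1
1 0 1 0 1
1 0 0 0 1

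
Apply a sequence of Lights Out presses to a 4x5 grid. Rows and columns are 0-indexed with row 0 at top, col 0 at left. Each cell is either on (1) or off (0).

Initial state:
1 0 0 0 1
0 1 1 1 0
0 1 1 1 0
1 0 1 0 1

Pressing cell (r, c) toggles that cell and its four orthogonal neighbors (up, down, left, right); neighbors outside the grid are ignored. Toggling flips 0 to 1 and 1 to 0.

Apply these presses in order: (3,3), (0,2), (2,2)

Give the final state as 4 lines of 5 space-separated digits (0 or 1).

Answer: 1 1 1 1 1
0 1 1 1 0
0 0 0 1 0
1 0 1 1 0

Derivation:
After press 1 at (3,3):
1 0 0 0 1
0 1 1 1 0
0 1 1 0 0
1 0 0 1 0

After press 2 at (0,2):
1 1 1 1 1
0 1 0 1 0
0 1 1 0 0
1 0 0 1 0

After press 3 at (2,2):
1 1 1 1 1
0 1 1 1 0
0 0 0 1 0
1 0 1 1 0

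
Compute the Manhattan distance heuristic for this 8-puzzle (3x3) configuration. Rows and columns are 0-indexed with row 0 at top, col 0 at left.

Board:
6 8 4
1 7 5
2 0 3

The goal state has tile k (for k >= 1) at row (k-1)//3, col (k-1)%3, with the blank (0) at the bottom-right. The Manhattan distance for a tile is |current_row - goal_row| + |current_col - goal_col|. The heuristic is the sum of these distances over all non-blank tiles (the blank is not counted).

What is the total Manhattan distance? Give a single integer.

Answer: 17

Derivation:
Tile 6: (0,0)->(1,2) = 3
Tile 8: (0,1)->(2,1) = 2
Tile 4: (0,2)->(1,0) = 3
Tile 1: (1,0)->(0,0) = 1
Tile 7: (1,1)->(2,0) = 2
Tile 5: (1,2)->(1,1) = 1
Tile 2: (2,0)->(0,1) = 3
Tile 3: (2,2)->(0,2) = 2
Sum: 3 + 2 + 3 + 1 + 2 + 1 + 3 + 2 = 17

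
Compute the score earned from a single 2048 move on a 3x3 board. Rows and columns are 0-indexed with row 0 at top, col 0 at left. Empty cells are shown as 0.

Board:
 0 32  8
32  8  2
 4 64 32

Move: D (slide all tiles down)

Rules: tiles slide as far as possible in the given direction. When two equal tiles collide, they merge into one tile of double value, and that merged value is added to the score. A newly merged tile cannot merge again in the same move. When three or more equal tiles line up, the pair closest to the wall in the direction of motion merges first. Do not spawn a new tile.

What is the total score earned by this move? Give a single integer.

Answer: 0

Derivation:
Slide down:
col 0: [0, 32, 4] -> [0, 32, 4]  score +0 (running 0)
col 1: [32, 8, 64] -> [32, 8, 64]  score +0 (running 0)
col 2: [8, 2, 32] -> [8, 2, 32]  score +0 (running 0)
Board after move:
 0 32  8
32  8  2
 4 64 32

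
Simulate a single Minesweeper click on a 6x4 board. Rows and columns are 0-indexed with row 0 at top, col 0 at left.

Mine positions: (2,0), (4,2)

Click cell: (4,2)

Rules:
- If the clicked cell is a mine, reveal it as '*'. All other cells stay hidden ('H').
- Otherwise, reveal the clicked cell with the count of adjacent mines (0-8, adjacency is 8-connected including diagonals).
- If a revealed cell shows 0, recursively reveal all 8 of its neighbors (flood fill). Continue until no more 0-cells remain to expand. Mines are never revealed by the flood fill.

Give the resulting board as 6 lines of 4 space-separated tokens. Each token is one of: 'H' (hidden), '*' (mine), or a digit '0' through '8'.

H H H H
H H H H
H H H H
H H H H
H H * H
H H H H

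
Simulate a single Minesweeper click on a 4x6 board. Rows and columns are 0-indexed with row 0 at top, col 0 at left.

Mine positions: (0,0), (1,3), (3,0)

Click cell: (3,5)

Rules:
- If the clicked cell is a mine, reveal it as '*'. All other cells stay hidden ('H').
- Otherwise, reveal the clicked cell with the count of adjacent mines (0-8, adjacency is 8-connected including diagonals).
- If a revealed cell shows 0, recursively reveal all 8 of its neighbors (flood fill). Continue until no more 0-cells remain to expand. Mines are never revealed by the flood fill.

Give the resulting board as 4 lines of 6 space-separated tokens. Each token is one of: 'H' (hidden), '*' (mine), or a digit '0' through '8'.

H H H H 1 0
H H H H 1 0
H 1 1 1 1 0
H 1 0 0 0 0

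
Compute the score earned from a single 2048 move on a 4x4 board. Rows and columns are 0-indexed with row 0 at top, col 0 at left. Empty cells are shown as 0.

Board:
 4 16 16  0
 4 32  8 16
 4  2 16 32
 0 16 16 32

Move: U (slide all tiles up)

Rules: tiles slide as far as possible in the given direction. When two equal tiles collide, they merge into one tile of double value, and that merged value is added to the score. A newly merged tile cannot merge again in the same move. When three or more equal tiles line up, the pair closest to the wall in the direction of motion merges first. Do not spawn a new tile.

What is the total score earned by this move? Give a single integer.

Slide up:
col 0: [4, 4, 4, 0] -> [8, 4, 0, 0]  score +8 (running 8)
col 1: [16, 32, 2, 16] -> [16, 32, 2, 16]  score +0 (running 8)
col 2: [16, 8, 16, 16] -> [16, 8, 32, 0]  score +32 (running 40)
col 3: [0, 16, 32, 32] -> [16, 64, 0, 0]  score +64 (running 104)
Board after move:
 8 16 16 16
 4 32  8 64
 0  2 32  0
 0 16  0  0

Answer: 104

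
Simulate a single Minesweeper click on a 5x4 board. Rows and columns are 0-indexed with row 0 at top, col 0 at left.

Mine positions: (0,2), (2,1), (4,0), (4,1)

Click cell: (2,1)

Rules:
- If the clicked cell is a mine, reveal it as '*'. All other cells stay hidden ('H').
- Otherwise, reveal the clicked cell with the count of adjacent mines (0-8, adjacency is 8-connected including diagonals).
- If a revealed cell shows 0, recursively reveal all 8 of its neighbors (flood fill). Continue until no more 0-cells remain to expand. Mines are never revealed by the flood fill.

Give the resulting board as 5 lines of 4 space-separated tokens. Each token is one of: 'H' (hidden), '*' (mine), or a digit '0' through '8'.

H H H H
H H H H
H * H H
H H H H
H H H H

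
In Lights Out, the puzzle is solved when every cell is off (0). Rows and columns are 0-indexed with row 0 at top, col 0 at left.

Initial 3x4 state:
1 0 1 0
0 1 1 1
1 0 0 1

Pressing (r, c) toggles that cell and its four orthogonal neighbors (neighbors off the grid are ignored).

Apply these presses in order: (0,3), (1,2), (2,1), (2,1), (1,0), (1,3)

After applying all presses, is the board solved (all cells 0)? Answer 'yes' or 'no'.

Answer: no

Derivation:
After press 1 at (0,3):
1 0 0 1
0 1 1 0
1 0 0 1

After press 2 at (1,2):
1 0 1 1
0 0 0 1
1 0 1 1

After press 3 at (2,1):
1 0 1 1
0 1 0 1
0 1 0 1

After press 4 at (2,1):
1 0 1 1
0 0 0 1
1 0 1 1

After press 5 at (1,0):
0 0 1 1
1 1 0 1
0 0 1 1

After press 6 at (1,3):
0 0 1 0
1 1 1 0
0 0 1 0

Lights still on: 5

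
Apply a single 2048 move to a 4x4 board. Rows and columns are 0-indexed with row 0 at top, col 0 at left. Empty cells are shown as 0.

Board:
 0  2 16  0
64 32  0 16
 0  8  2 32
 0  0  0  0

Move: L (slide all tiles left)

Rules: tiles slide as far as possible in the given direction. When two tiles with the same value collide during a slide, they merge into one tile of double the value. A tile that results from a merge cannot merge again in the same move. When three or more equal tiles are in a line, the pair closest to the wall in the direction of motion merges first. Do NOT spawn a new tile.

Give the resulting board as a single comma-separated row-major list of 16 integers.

Answer: 2, 16, 0, 0, 64, 32, 16, 0, 8, 2, 32, 0, 0, 0, 0, 0

Derivation:
Slide left:
row 0: [0, 2, 16, 0] -> [2, 16, 0, 0]
row 1: [64, 32, 0, 16] -> [64, 32, 16, 0]
row 2: [0, 8, 2, 32] -> [8, 2, 32, 0]
row 3: [0, 0, 0, 0] -> [0, 0, 0, 0]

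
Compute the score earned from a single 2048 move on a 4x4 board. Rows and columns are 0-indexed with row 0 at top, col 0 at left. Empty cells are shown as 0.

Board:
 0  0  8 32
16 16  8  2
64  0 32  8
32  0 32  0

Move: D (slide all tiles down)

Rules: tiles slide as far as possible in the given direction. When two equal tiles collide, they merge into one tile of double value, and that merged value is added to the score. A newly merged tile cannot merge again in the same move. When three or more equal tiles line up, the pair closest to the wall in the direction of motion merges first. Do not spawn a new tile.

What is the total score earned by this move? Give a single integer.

Answer: 80

Derivation:
Slide down:
col 0: [0, 16, 64, 32] -> [0, 16, 64, 32]  score +0 (running 0)
col 1: [0, 16, 0, 0] -> [0, 0, 0, 16]  score +0 (running 0)
col 2: [8, 8, 32, 32] -> [0, 0, 16, 64]  score +80 (running 80)
col 3: [32, 2, 8, 0] -> [0, 32, 2, 8]  score +0 (running 80)
Board after move:
 0  0  0  0
16  0  0 32
64  0 16  2
32 16 64  8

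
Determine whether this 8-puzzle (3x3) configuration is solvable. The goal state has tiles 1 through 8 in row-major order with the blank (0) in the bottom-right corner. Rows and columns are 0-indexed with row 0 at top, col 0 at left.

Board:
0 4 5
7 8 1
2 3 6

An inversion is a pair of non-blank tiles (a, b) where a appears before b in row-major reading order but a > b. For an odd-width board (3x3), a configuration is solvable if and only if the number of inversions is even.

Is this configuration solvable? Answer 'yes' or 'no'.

Inversions (pairs i<j in row-major order where tile[i] > tile[j] > 0): 14
14 is even, so the puzzle is solvable.

Answer: yes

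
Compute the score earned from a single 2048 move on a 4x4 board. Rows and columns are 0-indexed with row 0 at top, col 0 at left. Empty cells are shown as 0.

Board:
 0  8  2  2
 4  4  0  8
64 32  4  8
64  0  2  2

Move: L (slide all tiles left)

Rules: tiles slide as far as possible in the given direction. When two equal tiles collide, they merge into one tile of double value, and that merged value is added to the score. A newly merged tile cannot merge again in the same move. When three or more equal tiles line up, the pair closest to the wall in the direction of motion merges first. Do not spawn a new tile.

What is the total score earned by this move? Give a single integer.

Answer: 16

Derivation:
Slide left:
row 0: [0, 8, 2, 2] -> [8, 4, 0, 0]  score +4 (running 4)
row 1: [4, 4, 0, 8] -> [8, 8, 0, 0]  score +8 (running 12)
row 2: [64, 32, 4, 8] -> [64, 32, 4, 8]  score +0 (running 12)
row 3: [64, 0, 2, 2] -> [64, 4, 0, 0]  score +4 (running 16)
Board after move:
 8  4  0  0
 8  8  0  0
64 32  4  8
64  4  0  0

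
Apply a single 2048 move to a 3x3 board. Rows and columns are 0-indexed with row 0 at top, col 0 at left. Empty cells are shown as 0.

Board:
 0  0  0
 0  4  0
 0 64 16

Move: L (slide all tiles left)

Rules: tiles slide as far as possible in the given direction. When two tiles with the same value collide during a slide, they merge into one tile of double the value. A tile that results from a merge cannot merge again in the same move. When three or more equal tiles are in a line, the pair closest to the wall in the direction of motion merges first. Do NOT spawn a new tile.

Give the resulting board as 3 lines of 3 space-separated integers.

Slide left:
row 0: [0, 0, 0] -> [0, 0, 0]
row 1: [0, 4, 0] -> [4, 0, 0]
row 2: [0, 64, 16] -> [64, 16, 0]

Answer:  0  0  0
 4  0  0
64 16  0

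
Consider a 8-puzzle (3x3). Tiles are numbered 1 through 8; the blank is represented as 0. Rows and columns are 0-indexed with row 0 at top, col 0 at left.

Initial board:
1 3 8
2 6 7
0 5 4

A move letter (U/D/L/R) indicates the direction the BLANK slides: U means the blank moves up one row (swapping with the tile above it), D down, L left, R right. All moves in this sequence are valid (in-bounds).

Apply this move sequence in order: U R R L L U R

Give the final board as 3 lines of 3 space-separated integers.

After move 1 (U):
1 3 8
0 6 7
2 5 4

After move 2 (R):
1 3 8
6 0 7
2 5 4

After move 3 (R):
1 3 8
6 7 0
2 5 4

After move 4 (L):
1 3 8
6 0 7
2 5 4

After move 5 (L):
1 3 8
0 6 7
2 5 4

After move 6 (U):
0 3 8
1 6 7
2 5 4

After move 7 (R):
3 0 8
1 6 7
2 5 4

Answer: 3 0 8
1 6 7
2 5 4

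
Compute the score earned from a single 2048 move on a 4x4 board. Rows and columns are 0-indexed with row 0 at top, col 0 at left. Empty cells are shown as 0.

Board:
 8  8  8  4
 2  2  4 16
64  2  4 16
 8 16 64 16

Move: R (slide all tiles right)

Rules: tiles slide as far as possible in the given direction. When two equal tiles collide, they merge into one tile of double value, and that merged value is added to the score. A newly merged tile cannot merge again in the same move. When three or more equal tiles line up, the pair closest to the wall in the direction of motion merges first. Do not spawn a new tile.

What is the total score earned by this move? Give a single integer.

Answer: 20

Derivation:
Slide right:
row 0: [8, 8, 8, 4] -> [0, 8, 16, 4]  score +16 (running 16)
row 1: [2, 2, 4, 16] -> [0, 4, 4, 16]  score +4 (running 20)
row 2: [64, 2, 4, 16] -> [64, 2, 4, 16]  score +0 (running 20)
row 3: [8, 16, 64, 16] -> [8, 16, 64, 16]  score +0 (running 20)
Board after move:
 0  8 16  4
 0  4  4 16
64  2  4 16
 8 16 64 16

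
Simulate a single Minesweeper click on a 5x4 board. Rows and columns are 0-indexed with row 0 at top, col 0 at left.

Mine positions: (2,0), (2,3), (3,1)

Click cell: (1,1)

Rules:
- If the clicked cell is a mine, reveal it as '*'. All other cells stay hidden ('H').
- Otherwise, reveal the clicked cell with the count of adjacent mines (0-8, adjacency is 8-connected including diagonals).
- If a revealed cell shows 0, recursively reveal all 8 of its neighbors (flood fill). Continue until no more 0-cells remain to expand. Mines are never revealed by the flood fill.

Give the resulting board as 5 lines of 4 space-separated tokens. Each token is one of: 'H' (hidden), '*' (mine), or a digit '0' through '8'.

H H H H
H 1 H H
H H H H
H H H H
H H H H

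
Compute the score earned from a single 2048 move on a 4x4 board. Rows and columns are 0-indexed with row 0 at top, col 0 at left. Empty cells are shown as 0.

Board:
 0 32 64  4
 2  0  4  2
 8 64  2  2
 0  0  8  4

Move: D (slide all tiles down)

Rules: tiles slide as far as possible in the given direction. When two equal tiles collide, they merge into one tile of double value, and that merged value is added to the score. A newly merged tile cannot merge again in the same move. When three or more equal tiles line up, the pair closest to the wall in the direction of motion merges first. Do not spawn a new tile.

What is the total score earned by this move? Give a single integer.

Answer: 4

Derivation:
Slide down:
col 0: [0, 2, 8, 0] -> [0, 0, 2, 8]  score +0 (running 0)
col 1: [32, 0, 64, 0] -> [0, 0, 32, 64]  score +0 (running 0)
col 2: [64, 4, 2, 8] -> [64, 4, 2, 8]  score +0 (running 0)
col 3: [4, 2, 2, 4] -> [0, 4, 4, 4]  score +4 (running 4)
Board after move:
 0  0 64  0
 0  0  4  4
 2 32  2  4
 8 64  8  4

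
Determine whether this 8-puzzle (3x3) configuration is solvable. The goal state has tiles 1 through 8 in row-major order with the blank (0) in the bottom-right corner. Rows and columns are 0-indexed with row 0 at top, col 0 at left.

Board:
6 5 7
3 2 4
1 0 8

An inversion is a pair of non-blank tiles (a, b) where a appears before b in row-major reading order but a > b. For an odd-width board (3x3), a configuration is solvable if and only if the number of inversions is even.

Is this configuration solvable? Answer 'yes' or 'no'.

Inversions (pairs i<j in row-major order where tile[i] > tile[j] > 0): 17
17 is odd, so the puzzle is not solvable.

Answer: no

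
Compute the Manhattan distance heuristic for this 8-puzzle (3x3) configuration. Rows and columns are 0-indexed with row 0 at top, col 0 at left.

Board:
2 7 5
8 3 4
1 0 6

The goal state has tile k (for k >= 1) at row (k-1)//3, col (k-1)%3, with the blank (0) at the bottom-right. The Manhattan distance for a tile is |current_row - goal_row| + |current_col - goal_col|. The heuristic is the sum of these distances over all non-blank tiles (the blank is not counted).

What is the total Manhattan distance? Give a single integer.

Tile 2: (0,0)->(0,1) = 1
Tile 7: (0,1)->(2,0) = 3
Tile 5: (0,2)->(1,1) = 2
Tile 8: (1,0)->(2,1) = 2
Tile 3: (1,1)->(0,2) = 2
Tile 4: (1,2)->(1,0) = 2
Tile 1: (2,0)->(0,0) = 2
Tile 6: (2,2)->(1,2) = 1
Sum: 1 + 3 + 2 + 2 + 2 + 2 + 2 + 1 = 15

Answer: 15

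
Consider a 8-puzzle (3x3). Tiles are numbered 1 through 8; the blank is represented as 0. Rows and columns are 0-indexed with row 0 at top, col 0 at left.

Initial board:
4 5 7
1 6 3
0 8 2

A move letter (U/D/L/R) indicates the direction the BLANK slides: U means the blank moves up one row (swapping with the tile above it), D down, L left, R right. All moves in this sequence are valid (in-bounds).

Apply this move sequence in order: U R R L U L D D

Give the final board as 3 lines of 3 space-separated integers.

Answer: 6 4 7
1 5 3
0 8 2

Derivation:
After move 1 (U):
4 5 7
0 6 3
1 8 2

After move 2 (R):
4 5 7
6 0 3
1 8 2

After move 3 (R):
4 5 7
6 3 0
1 8 2

After move 4 (L):
4 5 7
6 0 3
1 8 2

After move 5 (U):
4 0 7
6 5 3
1 8 2

After move 6 (L):
0 4 7
6 5 3
1 8 2

After move 7 (D):
6 4 7
0 5 3
1 8 2

After move 8 (D):
6 4 7
1 5 3
0 8 2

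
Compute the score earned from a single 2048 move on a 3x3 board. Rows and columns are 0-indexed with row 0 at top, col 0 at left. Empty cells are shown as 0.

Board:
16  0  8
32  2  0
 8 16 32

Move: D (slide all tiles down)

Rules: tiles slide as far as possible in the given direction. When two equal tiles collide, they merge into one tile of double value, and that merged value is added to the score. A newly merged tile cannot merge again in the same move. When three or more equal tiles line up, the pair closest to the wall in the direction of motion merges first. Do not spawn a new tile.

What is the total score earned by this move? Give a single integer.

Answer: 0

Derivation:
Slide down:
col 0: [16, 32, 8] -> [16, 32, 8]  score +0 (running 0)
col 1: [0, 2, 16] -> [0, 2, 16]  score +0 (running 0)
col 2: [8, 0, 32] -> [0, 8, 32]  score +0 (running 0)
Board after move:
16  0  0
32  2  8
 8 16 32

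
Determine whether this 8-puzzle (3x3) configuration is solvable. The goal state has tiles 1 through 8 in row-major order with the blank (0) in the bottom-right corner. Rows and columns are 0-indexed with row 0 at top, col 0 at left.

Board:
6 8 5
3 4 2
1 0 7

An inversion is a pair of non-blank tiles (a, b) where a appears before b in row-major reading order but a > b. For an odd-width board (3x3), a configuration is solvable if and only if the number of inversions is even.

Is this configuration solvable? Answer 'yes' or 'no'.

Answer: yes

Derivation:
Inversions (pairs i<j in row-major order where tile[i] > tile[j] > 0): 20
20 is even, so the puzzle is solvable.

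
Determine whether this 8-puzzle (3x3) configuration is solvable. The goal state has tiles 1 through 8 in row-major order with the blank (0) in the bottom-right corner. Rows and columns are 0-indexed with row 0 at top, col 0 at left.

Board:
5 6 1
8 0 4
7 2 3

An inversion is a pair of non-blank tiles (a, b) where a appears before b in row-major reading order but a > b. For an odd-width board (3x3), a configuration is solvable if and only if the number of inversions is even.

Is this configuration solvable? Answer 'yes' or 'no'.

Answer: yes

Derivation:
Inversions (pairs i<j in row-major order where tile[i] > tile[j] > 0): 16
16 is even, so the puzzle is solvable.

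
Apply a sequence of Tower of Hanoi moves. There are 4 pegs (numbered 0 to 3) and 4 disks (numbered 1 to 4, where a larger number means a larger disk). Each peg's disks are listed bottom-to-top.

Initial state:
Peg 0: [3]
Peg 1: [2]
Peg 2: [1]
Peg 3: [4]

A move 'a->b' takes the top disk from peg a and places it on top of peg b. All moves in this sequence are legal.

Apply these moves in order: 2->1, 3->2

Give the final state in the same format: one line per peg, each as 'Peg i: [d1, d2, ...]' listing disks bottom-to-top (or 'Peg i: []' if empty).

Answer: Peg 0: [3]
Peg 1: [2, 1]
Peg 2: [4]
Peg 3: []

Derivation:
After move 1 (2->1):
Peg 0: [3]
Peg 1: [2, 1]
Peg 2: []
Peg 3: [4]

After move 2 (3->2):
Peg 0: [3]
Peg 1: [2, 1]
Peg 2: [4]
Peg 3: []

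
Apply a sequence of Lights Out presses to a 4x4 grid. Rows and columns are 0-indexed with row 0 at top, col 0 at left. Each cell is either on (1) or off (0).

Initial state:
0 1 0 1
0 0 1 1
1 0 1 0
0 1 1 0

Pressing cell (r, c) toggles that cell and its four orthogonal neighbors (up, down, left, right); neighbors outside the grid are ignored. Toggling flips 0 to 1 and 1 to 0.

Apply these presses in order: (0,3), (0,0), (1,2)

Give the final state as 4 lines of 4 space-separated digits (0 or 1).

After press 1 at (0,3):
0 1 1 0
0 0 1 0
1 0 1 0
0 1 1 0

After press 2 at (0,0):
1 0 1 0
1 0 1 0
1 0 1 0
0 1 1 0

After press 3 at (1,2):
1 0 0 0
1 1 0 1
1 0 0 0
0 1 1 0

Answer: 1 0 0 0
1 1 0 1
1 0 0 0
0 1 1 0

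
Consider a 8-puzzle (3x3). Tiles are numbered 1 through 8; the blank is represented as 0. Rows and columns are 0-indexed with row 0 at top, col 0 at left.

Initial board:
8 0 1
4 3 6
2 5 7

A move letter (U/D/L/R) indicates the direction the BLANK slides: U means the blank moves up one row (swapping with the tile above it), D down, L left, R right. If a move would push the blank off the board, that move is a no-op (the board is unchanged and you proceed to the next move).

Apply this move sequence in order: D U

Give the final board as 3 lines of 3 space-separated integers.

Answer: 8 0 1
4 3 6
2 5 7

Derivation:
After move 1 (D):
8 3 1
4 0 6
2 5 7

After move 2 (U):
8 0 1
4 3 6
2 5 7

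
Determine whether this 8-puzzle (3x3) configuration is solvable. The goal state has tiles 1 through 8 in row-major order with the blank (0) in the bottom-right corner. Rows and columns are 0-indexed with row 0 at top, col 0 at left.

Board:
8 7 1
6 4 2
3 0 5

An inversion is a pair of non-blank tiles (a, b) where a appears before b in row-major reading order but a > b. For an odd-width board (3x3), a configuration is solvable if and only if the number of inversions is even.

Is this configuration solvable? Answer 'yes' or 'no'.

Answer: no

Derivation:
Inversions (pairs i<j in row-major order where tile[i] > tile[j] > 0): 19
19 is odd, so the puzzle is not solvable.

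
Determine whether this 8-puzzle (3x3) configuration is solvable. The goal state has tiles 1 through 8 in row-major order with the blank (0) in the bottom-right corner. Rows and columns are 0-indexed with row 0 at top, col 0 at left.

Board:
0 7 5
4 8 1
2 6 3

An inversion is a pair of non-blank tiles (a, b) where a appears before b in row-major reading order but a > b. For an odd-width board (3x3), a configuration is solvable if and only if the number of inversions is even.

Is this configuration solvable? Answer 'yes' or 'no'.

Inversions (pairs i<j in row-major order where tile[i] > tile[j] > 0): 18
18 is even, so the puzzle is solvable.

Answer: yes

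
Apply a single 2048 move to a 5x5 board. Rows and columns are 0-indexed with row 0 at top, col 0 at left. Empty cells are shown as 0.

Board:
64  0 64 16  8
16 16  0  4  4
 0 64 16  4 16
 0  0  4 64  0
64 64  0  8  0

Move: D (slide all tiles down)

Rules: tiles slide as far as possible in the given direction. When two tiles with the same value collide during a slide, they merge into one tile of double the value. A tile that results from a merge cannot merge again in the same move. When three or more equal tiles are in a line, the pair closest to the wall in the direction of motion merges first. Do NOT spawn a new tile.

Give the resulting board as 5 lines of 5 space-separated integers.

Slide down:
col 0: [64, 16, 0, 0, 64] -> [0, 0, 64, 16, 64]
col 1: [0, 16, 64, 0, 64] -> [0, 0, 0, 16, 128]
col 2: [64, 0, 16, 4, 0] -> [0, 0, 64, 16, 4]
col 3: [16, 4, 4, 64, 8] -> [0, 16, 8, 64, 8]
col 4: [8, 4, 16, 0, 0] -> [0, 0, 8, 4, 16]

Answer:   0   0   0   0   0
  0   0   0  16   0
 64   0  64   8   8
 16  16  16  64   4
 64 128   4   8  16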